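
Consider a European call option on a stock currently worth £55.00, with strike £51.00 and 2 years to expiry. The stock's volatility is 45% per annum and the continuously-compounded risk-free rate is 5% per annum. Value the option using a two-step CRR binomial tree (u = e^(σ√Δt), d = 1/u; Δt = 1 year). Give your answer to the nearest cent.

CRR parameters: u = e^(σ√Δt) = e^(0.45·√1) = 1.5683, d = 1/u = 0.6376
Per-period rate: rΔt = 0.05·1 = 0.05, so R = e^0.05 = 1.0513
Risk-neutral probability p = (e^0.05 − 0.6376)/(1.5683 − 0.6376) = 0.4136/0.9307 = 0.4445
Terminal stock prices: S_uu = 135.3, S_ud = 55, S_dd = 22.36
Terminal payoffs (S − K): max(84.28, 0) = 84.28, max(4, 0) = 4, max(-28.64, 0) = 0
Node u (S = 86.26): V_u = e^(−0.05)·[0.4445·84.2782 + 0.5555·4.0000] = 37.7445
Node d (S = 35.07): V_d = e^(−0.05)·[0.4445·4.0000 + 0.5555·0.0000] = 1.6911
Node 0 (S = 55): V_0 = e^(−0.05)·[0.4445·37.7445 + 0.5555·1.6911] = 16.8511

£16.85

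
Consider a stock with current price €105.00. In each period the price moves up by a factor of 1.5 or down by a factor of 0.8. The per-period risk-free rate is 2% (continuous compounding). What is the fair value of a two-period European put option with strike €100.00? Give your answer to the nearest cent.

Risk-neutral probability p = (e^0.02 − 0.8)/(1.5 − 0.8) = 0.2202/0.7000 = 0.3146
Terminal stock prices: S_uu = 236.2, S_ud = 126, S_dd = 67.2
Terminal payoffs (K − S): max(-136.2, 0) = 0, max(-26, 0) = 0, max(32.8, 0) = 32.8
Node u (S = 157.5): V_u = e^(−0.02)·[0.3146·0.0000 + 0.6854·0.0000] = 0.0000
Node d (S = 84): V_d = e^(−0.02)·[0.3146·0.0000 + 0.6854·32.8000] = 22.0368
Node 0 (S = 105): V_0 = e^(−0.02)·[0.3146·0.0000 + 0.6854·22.0368] = 14.8055

€14.81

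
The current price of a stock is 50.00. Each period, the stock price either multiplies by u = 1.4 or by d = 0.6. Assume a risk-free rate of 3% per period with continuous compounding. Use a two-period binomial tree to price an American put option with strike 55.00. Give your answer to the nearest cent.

14.25

Risk-neutral probability p = (e^0.03 − 0.6)/(1.4 − 0.6) = 0.4305/0.8000 = 0.5381
Terminal stock prices: S_uu = 98, S_ud = 42, S_dd = 18
Terminal payoffs (K − S): max(-43, 0) = 0, max(13, 0) = 13, max(37, 0) = 37
Node u (S = 70): continuation = e^(−0.03)·[0.5381·0.0000 + 0.4619·13.0000] = 5.8276; exercise value = 0.0000 ≤ continuation, so V_u = 5.8276
Node d (S = 30): continuation = e^(−0.03)·[0.5381·13.0000 + 0.4619·37.0000] = 23.3745; exercise value = 25.0000 > continuation, so V_d = 25.0000 (exercise)
Node 0 (S = 50): continuation = e^(−0.03)·[0.5381·5.8276 + 0.4619·25.0000] = 14.2500; exercise value = 5.0000 ≤ continuation, so V_0 = 14.2500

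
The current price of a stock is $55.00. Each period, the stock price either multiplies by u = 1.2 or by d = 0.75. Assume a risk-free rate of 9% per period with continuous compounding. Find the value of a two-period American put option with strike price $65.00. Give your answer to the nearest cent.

$10.00

Risk-neutral probability p = (e^0.09 − 0.75)/(1.2 − 0.75) = 0.3442/0.4500 = 0.7648
Terminal stock prices: S_uu = 79.2, S_ud = 49.5, S_dd = 30.94
Terminal payoffs (K − S): max(-14.2, 0) = 0, max(15.5, 0) = 15.5, max(34.06, 0) = 34.06
Node u (S = 66): continuation = e^(−0.09)·[0.7648·0.0000 + 0.2352·15.5000] = 3.3314; exercise value = 0.0000 ≤ continuation, so V_u = 3.3314
Node d (S = 41.25): continuation = e^(−0.09)·[0.7648·15.5000 + 0.2352·34.0625] = 18.1555; exercise value = 23.7500 > continuation, so V_d = 23.7500 (exercise)
Node 0 (S = 55): continuation = e^(−0.09)·[0.7648·3.3314 + 0.2352·23.7500] = 7.4332; exercise value = 10.0000 > continuation, so V_0 = 10.0000 (exercise)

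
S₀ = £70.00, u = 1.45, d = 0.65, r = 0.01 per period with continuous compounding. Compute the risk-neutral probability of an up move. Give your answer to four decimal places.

p = 0.4501

Risk-neutral probability p = (e^0.01 − 0.65)/(1.45 − 0.65) = 0.3601/0.8000 = 0.4501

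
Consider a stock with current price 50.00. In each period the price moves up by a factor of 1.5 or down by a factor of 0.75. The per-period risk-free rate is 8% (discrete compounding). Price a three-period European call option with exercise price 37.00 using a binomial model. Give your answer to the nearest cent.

22.85

Risk-neutral probability p = (1 + 0.08 − 0.75)/(1.5 − 0.75) = 0.3300/0.7500 = 0.4400
Terminal stock prices: S_uuu = 168.8, S_uud = 84.38, S_udd = 42.19, S_ddd = 21.09
Terminal payoffs (S − K): max(131.8, 0) = 131.8, max(47.38, 0) = 47.38, max(5.188, 0) = 5.188, max(-15.91, 0) = 0
Node uu (S = 112.5): V_uu = 1/1.08·[0.4400·131.7500 + 0.5600·47.3750] = 78.2407
Node ud (S = 56.25): V_ud = 1/1.08·[0.4400·47.3750 + 0.5600·5.1875] = 21.9907
Node dd (S = 28.12): V_dd = 1/1.08·[0.4400·5.1875 + 0.5600·0.0000] = 2.1134
Node u (S = 75): V_u = 1/1.08·[0.4400·78.2407 + 0.5600·21.9907] = 43.2785
Node d (S = 37.5): V_d = 1/1.08·[0.4400·21.9907 + 0.5600·2.1134] = 10.0550
Node 0 (S = 50): V_0 = 1/1.08·[0.4400·43.2785 + 0.5600·10.0550] = 22.8457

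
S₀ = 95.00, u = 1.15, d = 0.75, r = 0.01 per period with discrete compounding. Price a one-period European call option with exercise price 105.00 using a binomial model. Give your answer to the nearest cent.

Risk-neutral probability p = (1 + 0.01 − 0.75)/(1.15 − 0.75) = 0.2600/0.4000 = 0.6500
Terminal stock prices: S_u = 109.2, S_d = 71.25
Terminal payoffs (S − K): max(4.25, 0) = 4.25, max(-33.75, 0) = 0
Node 0 (S = 95): V_0 = 1/1.01·[0.6500·4.2500 + 0.3500·0.0000] = 2.7351

2.74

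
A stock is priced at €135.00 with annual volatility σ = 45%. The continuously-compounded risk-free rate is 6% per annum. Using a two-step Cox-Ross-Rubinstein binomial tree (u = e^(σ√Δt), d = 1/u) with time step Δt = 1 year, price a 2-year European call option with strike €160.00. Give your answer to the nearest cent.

CRR parameters: u = e^(σ√Δt) = e^(0.45·√1) = 1.5683, d = 1/u = 0.6376
Per-period rate: rΔt = 0.06·1 = 0.06, so R = e^0.06 = 1.0618
Risk-neutral probability p = (e^0.06 − 0.6376)/(1.5683 − 0.6376) = 0.4242/0.9307 = 0.4558
Terminal stock prices: S_uu = 332, S_ud = 135, S_dd = 54.89
Terminal payoffs (S − K): max(172, 0) = 172, max(-25, 0) = 0, max(-105.1, 0) = 0
Node u (S = 211.7): V_u = e^(−0.06)·[0.4558·172.0464 + 0.5442·0.0000] = 73.8525
Node d (S = 86.08): V_d = e^(−0.06)·[0.4558·0.0000 + 0.5442·0.0000] = 0.0000
Node 0 (S = 135): V_0 = e^(−0.06)·[0.4558·73.8525 + 0.5442·0.0000] = 31.7018

€31.70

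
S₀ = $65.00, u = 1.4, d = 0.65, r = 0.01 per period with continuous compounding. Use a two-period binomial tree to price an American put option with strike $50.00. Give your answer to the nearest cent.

Risk-neutral probability p = (e^0.01 − 0.65)/(1.4 − 0.65) = 0.3601/0.7500 = 0.4801
Terminal stock prices: S_uu = 127.4, S_ud = 59.15, S_dd = 27.46
Terminal payoffs (K − S): max(-77.4, 0) = 0, max(-9.15, 0) = 0, max(22.54, 0) = 22.54
Node u (S = 91): continuation = e^(−0.01)·[0.4801·0.0000 + 0.5199·0.0000] = 0.0000; exercise value = 0.0000 ≤ continuation, so V_u = 0.0000
Node d (S = 42.25): continuation = e^(−0.01)·[0.4801·0.0000 + 0.5199·22.5375] = 11.6014; exercise value = 7.7500 ≤ continuation, so V_d = 11.6014
Node 0 (S = 65): continuation = e^(−0.01)·[0.4801·0.0000 + 0.5199·11.6014] = 5.9719; exercise value = 0.0000 ≤ continuation, so V_0 = 5.9719

$5.97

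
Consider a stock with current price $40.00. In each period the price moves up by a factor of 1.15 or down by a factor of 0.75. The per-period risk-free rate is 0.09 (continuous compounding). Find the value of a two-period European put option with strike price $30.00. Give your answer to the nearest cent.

$0.12

Risk-neutral probability p = (e^0.09 − 0.75)/(1.15 − 0.75) = 0.3442/0.4000 = 0.8604
Terminal stock prices: S_uu = 52.9, S_ud = 34.5, S_dd = 22.5
Terminal payoffs (K − S): max(-22.9, 0) = 0, max(-4.5, 0) = 0, max(7.5, 0) = 7.5
Node u (S = 46): V_u = e^(−0.09)·[0.8604·0.0000 + 0.1396·0.0000] = 0.0000
Node d (S = 30): V_d = e^(−0.09)·[0.8604·0.0000 + 0.1396·7.5000] = 0.9566
Node 0 (S = 40): V_0 = e^(−0.09)·[0.8604·0.0000 + 0.1396·0.9566] = 0.1220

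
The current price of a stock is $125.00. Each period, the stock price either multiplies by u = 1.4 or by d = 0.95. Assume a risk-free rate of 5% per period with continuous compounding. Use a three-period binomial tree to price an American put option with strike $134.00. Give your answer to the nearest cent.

$11.51

Risk-neutral probability p = (e^0.05 − 0.95)/(1.4 − 0.95) = 0.1013/0.4500 = 0.2250
Terminal stock prices: S_uuu = 343, S_uud = 232.7, S_udd = 157.9, S_ddd = 107.2
Terminal payoffs (K − S): max(-209, 0) = 0, max(-98.75, 0) = 0, max(-23.94, 0) = 0, max(26.83, 0) = 26.83
Node uu (S = 245): continuation = e^(−0.05)·[0.2250·0.0000 + 0.7750·0.0000] = 0.0000; exercise value = 0.0000 ≤ continuation, so V_uu = 0.0000
Node ud (S = 166.2): continuation = e^(−0.05)·[0.2250·0.0000 + 0.7750·0.0000] = 0.0000; exercise value = 0.0000 ≤ continuation, so V_ud = 0.0000
Node dd (S = 112.8): continuation = e^(−0.05)·[0.2250·0.0000 + 0.7750·26.8281] = 19.7766; exercise value = 21.1875 > continuation, so V_dd = 21.1875 (exercise)
Node u (S = 175): continuation = e^(−0.05)·[0.2250·0.0000 + 0.7750·0.0000] = 0.0000; exercise value = 0.0000 ≤ continuation, so V_u = 0.0000
Node d (S = 118.8): continuation = e^(−0.05)·[0.2250·0.0000 + 0.7750·21.1875] = 15.6185; exercise value = 15.2500 ≤ continuation, so V_d = 15.6185
Node 0 (S = 125): continuation = e^(−0.05)·[0.2250·0.0000 + 0.7750·15.6185] = 11.5133; exercise value = 9.0000 ≤ continuation, so V_0 = 11.5133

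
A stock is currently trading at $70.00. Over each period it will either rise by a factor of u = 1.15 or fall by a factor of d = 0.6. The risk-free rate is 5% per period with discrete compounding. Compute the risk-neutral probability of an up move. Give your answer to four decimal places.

p = 0.8182

Risk-neutral probability p = (1 + 0.05 − 0.6)/(1.15 − 0.6) = 0.4500/0.5500 = 0.8182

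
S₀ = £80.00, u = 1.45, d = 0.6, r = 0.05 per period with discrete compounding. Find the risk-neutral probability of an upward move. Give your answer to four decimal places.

p = 0.5294

Risk-neutral probability p = (1 + 0.05 − 0.6)/(1.45 − 0.6) = 0.4500/0.8500 = 0.5294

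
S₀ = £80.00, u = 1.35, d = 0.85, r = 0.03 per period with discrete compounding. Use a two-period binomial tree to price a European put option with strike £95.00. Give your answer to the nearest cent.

£15.75

Risk-neutral probability p = (1 + 0.03 − 0.85)/(1.35 − 0.85) = 0.1800/0.5000 = 0.3600
Terminal stock prices: S_uu = 145.8, S_ud = 91.8, S_dd = 57.8
Terminal payoffs (K − S): max(-50.8, 0) = 0, max(3.2, 0) = 3.2, max(37.2, 0) = 37.2
Node u (S = 108): V_u = 1/1.03·[0.3600·0.0000 + 0.6400·3.2000] = 1.9883
Node d (S = 68): V_d = 1/1.03·[0.3600·3.2000 + 0.6400·37.2000] = 24.2330
Node 0 (S = 80): V_0 = 1/1.03·[0.3600·1.9883 + 0.6400·24.2330] = 15.7524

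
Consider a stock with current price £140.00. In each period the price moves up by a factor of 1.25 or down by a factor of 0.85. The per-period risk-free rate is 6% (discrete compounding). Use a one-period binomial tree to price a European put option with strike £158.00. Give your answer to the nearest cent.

Risk-neutral probability p = (1 + 0.06 − 0.85)/(1.25 − 0.85) = 0.2100/0.4000 = 0.5250
Terminal stock prices: S_u = 175, S_d = 119
Terminal payoffs (K − S): max(-17, 0) = 0, max(39, 0) = 39
Node 0 (S = 140): V_0 = 1/1.06·[0.5250·0.0000 + 0.4750·39.0000] = 17.4764

£17.48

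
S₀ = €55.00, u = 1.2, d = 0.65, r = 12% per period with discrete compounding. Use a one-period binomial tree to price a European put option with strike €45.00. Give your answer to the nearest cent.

Risk-neutral probability p = (1 + 0.12 − 0.65)/(1.2 − 0.65) = 0.4700/0.5500 = 0.8545
Terminal stock prices: S_u = 66, S_d = 35.75
Terminal payoffs (K − S): max(-21, 0) = 0, max(9.25, 0) = 9.25
Node 0 (S = 55): V_0 = 1/1.12·[0.8545·0.0000 + 0.1455·9.2500] = 1.2013

€1.20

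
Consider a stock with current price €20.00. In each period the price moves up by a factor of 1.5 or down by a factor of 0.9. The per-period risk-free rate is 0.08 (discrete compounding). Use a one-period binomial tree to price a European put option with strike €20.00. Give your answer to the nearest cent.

Risk-neutral probability p = (1 + 0.08 − 0.9)/(1.5 − 0.9) = 0.1800/0.6000 = 0.3000
Terminal stock prices: S_u = 30, S_d = 18
Terminal payoffs (K − S): max(-10, 0) = 0, max(2, 0) = 2
Node 0 (S = 20): V_0 = 1/1.08·[0.3000·0.0000 + 0.7000·2.0000] = 1.2963

€1.30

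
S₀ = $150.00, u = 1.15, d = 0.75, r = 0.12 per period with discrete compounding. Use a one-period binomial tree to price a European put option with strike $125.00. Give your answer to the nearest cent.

Risk-neutral probability p = (1 + 0.12 − 0.75)/(1.15 − 0.75) = 0.3700/0.4000 = 0.9250
Terminal stock prices: S_u = 172.5, S_d = 112.5
Terminal payoffs (K − S): max(-47.5, 0) = 0, max(12.5, 0) = 12.5
Node 0 (S = 150): V_0 = 1/1.12·[0.9250·0.0000 + 0.0750·12.5000] = 0.8371

$0.84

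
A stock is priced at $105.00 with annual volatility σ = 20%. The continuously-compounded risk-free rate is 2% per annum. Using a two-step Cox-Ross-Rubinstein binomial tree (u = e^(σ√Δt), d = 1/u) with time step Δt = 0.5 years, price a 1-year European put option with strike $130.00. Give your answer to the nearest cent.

$24.71

CRR parameters: u = e^(σ√Δt) = e^(0.2·√0.5) = 1.1519, d = 1/u = 0.8681
Per-period rate: rΔt = 0.02·0.5 = 0.01, so R = e^0.01 = 1.0101
Risk-neutral probability p = (e^0.01 − 0.8681)/(1.1519 − 0.8681) = 0.1419/0.2838 = 0.5001
Terminal stock prices: S_uu = 139.3, S_ud = 105, S_dd = 79.13
Terminal payoffs (K − S): max(-9.324, 0) = 0, max(25, 0) = 25, max(50.87, 0) = 50.87
Node u (S = 121): V_u = e^(−0.01)·[0.5001·0.0000 + 0.4999·25.0000] = 12.3727
Node d (S = 91.15): V_d = e^(−0.01)·[0.5001·25.0000 + 0.4999·50.8680] = 37.5535
Node 0 (S = 105): V_0 = e^(−0.01)·[0.5001·12.3727 + 0.4999·37.5535] = 24.7118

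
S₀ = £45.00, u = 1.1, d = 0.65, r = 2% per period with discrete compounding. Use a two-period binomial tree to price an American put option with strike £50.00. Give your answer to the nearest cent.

£6.12

Risk-neutral probability p = (1 + 0.02 − 0.65)/(1.1 − 0.65) = 0.3700/0.4500 = 0.8222
Terminal stock prices: S_uu = 54.45, S_ud = 32.18, S_dd = 19.01
Terminal payoffs (K − S): max(-4.45, 0) = 0, max(17.82, 0) = 17.82, max(30.99, 0) = 30.99
Node u (S = 49.5): continuation = 1/1.02·[0.8222·0.0000 + 0.1778·17.8250] = 3.1068; exercise value = 0.5000 ≤ continuation, so V_u = 3.1068
Node d (S = 29.25): continuation = 1/1.02·[0.8222·17.8250 + 0.1778·30.9875] = 19.7696; exercise value = 20.7500 > continuation, so V_d = 20.7500 (exercise)
Node 0 (S = 45): continuation = 1/1.02·[0.8222·3.1068 + 0.1778·20.7500] = 6.1209; exercise value = 5.0000 ≤ continuation, so V_0 = 6.1209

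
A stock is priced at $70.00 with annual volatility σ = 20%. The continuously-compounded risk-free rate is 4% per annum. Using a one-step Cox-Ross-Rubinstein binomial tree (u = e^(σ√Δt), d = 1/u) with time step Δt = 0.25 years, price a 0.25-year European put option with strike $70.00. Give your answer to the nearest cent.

$3.13

CRR parameters: u = e^(σ√Δt) = e^(0.2·√0.25) = 1.1052, d = 1/u = 0.9048
Per-period rate: rΔt = 0.04·0.25 = 0.01, so R = e^0.01 = 1.0101
Risk-neutral probability p = (e^0.01 − 0.9048)/(1.1052 − 0.9048) = 0.1052/0.2003 = 0.5252
Terminal stock prices: S_u = 77.36, S_d = 63.34
Terminal payoffs (K − S): max(-7.362, 0) = 0, max(6.661, 0) = 6.661
Node 0 (S = 70): V_0 = e^(−0.01)·[0.5252·0.0000 + 0.4748·6.6614] = 3.1314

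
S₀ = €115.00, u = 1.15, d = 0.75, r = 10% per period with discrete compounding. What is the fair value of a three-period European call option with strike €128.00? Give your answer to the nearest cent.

Risk-neutral probability p = (1 + 0.1 − 0.75)/(1.15 − 0.75) = 0.3500/0.4000 = 0.8750
Terminal stock prices: S_uuu = 174.9, S_uud = 114.1, S_udd = 74.39, S_ddd = 48.52
Terminal payoffs (S − K): max(46.9, 0) = 46.9, max(-13.93, 0) = 0, max(-53.61, 0) = 0, max(-79.48, 0) = 0
Node uu (S = 152.1): V_uu = 1/1.1·[0.8750·46.9006 + 0.1250·0.0000] = 37.3073
Node ud (S = 99.19): V_ud = 1/1.1·[0.8750·0.0000 + 0.1250·0.0000] = 0.0000
Node dd (S = 64.69): V_dd = 1/1.1·[0.8750·0.0000 + 0.1250·0.0000] = 0.0000
Node u (S = 132.2): V_u = 1/1.1·[0.8750·37.3073 + 0.1250·0.0000] = 29.6763
Node d (S = 86.25): V_d = 1/1.1·[0.8750·0.0000 + 0.1250·0.0000] = 0.0000
Node 0 (S = 115): V_0 = 1/1.1·[0.8750·29.6763 + 0.1250·0.0000] = 23.6061

€23.61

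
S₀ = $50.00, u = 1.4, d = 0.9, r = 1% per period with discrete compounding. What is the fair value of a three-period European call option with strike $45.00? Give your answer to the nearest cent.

Risk-neutral probability p = (1 + 0.01 − 0.9)/(1.4 − 0.9) = 0.1100/0.5000 = 0.2200
Terminal stock prices: S_uuu = 137.2, S_uud = 88.2, S_udd = 56.7, S_ddd = 36.45
Terminal payoffs (S − K): max(92.2, 0) = 92.2, max(43.2, 0) = 43.2, max(11.7, 0) = 11.7, max(-8.55, 0) = 0
Node uu (S = 98): V_uu = 1/1.01·[0.2200·92.2000 + 0.7800·43.2000] = 53.4455
Node ud (S = 63): V_ud = 1/1.01·[0.2200·43.2000 + 0.7800·11.7000] = 18.4455
Node dd (S = 40.5): V_dd = 1/1.01·[0.2200·11.7000 + 0.7800·0.0000] = 2.5485
Node u (S = 70): V_u = 1/1.01·[0.2200·53.4455 + 0.7800·18.4455] = 25.8867
Node d (S = 45): V_d = 1/1.01·[0.2200·18.4455 + 0.7800·2.5485] = 5.9860
Node 0 (S = 50): V_0 = 1/1.01·[0.2200·25.8867 + 0.7800·5.9860] = 10.2615

$10.26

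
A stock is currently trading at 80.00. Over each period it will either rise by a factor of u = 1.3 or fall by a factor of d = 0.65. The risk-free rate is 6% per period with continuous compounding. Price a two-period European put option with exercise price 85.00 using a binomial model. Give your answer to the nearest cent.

13.26

Risk-neutral probability p = (e^0.06 − 0.65)/(1.3 − 0.65) = 0.4118/0.6500 = 0.6336
Terminal stock prices: S_uu = 135.2, S_ud = 67.6, S_dd = 33.8
Terminal payoffs (K − S): max(-50.2, 0) = 0, max(17.4, 0) = 17.4, max(51.2, 0) = 51.2
Node u (S = 104): V_u = e^(−0.06)·[0.6336·0.0000 + 0.3664·17.4000] = 6.0042
Node d (S = 52): V_d = e^(−0.06)·[0.6336·17.4000 + 0.3664·51.2000] = 28.0500
Node 0 (S = 80): V_0 = e^(−0.06)·[0.6336·6.0042 + 0.3664·28.0500] = 13.2618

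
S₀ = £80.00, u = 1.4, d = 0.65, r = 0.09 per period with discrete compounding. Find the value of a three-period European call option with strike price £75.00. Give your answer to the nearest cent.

Risk-neutral probability p = (1 + 0.09 − 0.65)/(1.4 − 0.65) = 0.4400/0.7500 = 0.5867
Terminal stock prices: S_uuu = 219.5, S_uud = 101.9, S_udd = 47.32, S_ddd = 21.97
Terminal payoffs (S − K): max(144.5, 0) = 144.5, max(26.92, 0) = 26.92, max(-27.68, 0) = 0, max(-53.03, 0) = 0
Node uu (S = 156.8): V_uu = 1/1.09·[0.5867·144.5200 + 0.4133·26.9200] = 87.9927
Node ud (S = 72.8): V_ud = 1/1.09·[0.5867·26.9200 + 0.4133·0.0000] = 14.4891
Node dd (S = 33.8): V_dd = 1/1.09·[0.5867·0.0000 + 0.4133·0.0000] = 0.0000
Node u (S = 112): V_u = 1/1.09·[0.5867·87.9927 + 0.4133·14.4891] = 52.8543
Node d (S = 52): V_d = 1/1.09·[0.5867·14.4891 + 0.4133·0.0000] = 7.7984
Node 0 (S = 80): V_0 = 1/1.09·[0.5867·52.8543 + 0.4133·7.7984] = 31.4048

£31.40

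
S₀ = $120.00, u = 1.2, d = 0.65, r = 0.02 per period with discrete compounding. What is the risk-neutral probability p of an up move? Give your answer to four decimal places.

Risk-neutral probability p = (1 + 0.02 − 0.65)/(1.2 − 0.65) = 0.3700/0.5500 = 0.6727

p = 0.6727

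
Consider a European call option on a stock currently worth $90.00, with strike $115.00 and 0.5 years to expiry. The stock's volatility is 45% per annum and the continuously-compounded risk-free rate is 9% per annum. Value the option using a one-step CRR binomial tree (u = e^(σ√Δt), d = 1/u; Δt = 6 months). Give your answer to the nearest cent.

$4.10

CRR parameters: u = e^(σ√Δt) = e^(0.45·√0.5) = 1.3746, d = 1/u = 0.7275
Per-period rate: rΔt = 0.09·0.5 = 0.045, so R = e^0.045 = 1.0460
Risk-neutral probability p = (e^0.045 − 0.7275)/(1.3746 − 0.7275) = 0.3186/0.6472 = 0.4922
Terminal stock prices: S_u = 123.7, S_d = 65.47
Terminal payoffs (S − K): max(8.718, 0) = 8.718, max(-49.53, 0) = 0
Node 0 (S = 90): V_0 = e^(−0.045)·[0.4922·8.7184 + 0.5078·0.0000] = 4.1026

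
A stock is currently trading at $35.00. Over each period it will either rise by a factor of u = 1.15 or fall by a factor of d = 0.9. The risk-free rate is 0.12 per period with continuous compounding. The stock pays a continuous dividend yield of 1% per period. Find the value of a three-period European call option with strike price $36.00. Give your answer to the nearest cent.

Per-period risk-free factor R = e^0.12 = 1.1275; dividend-adjusted growth = e^(0.12−0.01) = 1.1163.
Risk-neutral probability p = (1.1163 − 0.9)/(1.15 − 0.9) = 0.2163/0.2500 = 0.8651
Terminal stock prices: S_uuu = 53.23, S_uud = 41.66, S_udd = 32.6, S_ddd = 25.52
Terminal payoffs (S − K): max(17.23, 0) = 17.23, max(5.659, 0) = 5.659, max(-3.398, 0) = 0, max(-10.48, 0) = 0
Node uu (S = 46.29): V_uu = e^(−0.12)·[0.8651·17.2306 + 0.1349·5.6587] = 13.8978
Node ud (S = 36.23): V_ud = e^(−0.12)·[0.8651·5.6587 + 0.1349·0.0000] = 4.3419
Node dd (S = 28.35): V_dd = e^(−0.12)·[0.8651·0.0000 + 0.1349·0.0000] = 0.0000
Node u (S = 40.25): V_u = e^(−0.12)·[0.8651·13.8978 + 0.1349·4.3419] = 11.1830
Node d (S = 31.5): V_d = e^(−0.12)·[0.8651·4.3419 + 0.1349·0.0000] = 3.3315
Node 0 (S = 35): V_0 = e^(−0.12)·[0.8651·11.1830 + 0.1349·3.3315] = 8.9791

$8.98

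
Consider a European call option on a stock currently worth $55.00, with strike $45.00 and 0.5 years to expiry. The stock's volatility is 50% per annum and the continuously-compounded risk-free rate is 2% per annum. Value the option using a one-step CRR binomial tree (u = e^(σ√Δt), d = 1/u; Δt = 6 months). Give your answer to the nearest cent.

$14.07

CRR parameters: u = e^(σ√Δt) = e^(0.5·√0.5) = 1.4241, d = 1/u = 0.7022
Per-period rate: rΔt = 0.02·0.5 = 0.01, so R = e^0.01 = 1.0101
Risk-neutral probability p = (e^0.01 − 0.7022)/(1.4241 − 0.7022) = 0.3079/0.7219 = 0.4264
Terminal stock prices: S_u = 78.33, S_d = 38.62
Terminal payoffs (S − K): max(33.33, 0) = 33.33, max(-6.38, 0) = 0
Node 0 (S = 55): V_0 = e^(−0.01)·[0.4264·33.3265 + 0.5736·0.0000] = 14.0704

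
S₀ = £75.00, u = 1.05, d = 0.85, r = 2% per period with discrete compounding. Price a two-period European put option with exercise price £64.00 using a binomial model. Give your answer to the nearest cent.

Risk-neutral probability p = (1 + 0.02 − 0.85)/(1.05 − 0.85) = 0.1700/0.2000 = 0.8500
Terminal stock prices: S_uu = 82.69, S_ud = 66.94, S_dd = 54.19
Terminal payoffs (K − S): max(-18.69, 0) = 0, max(-2.938, 0) = 0, max(9.813, 0) = 9.813
Node u (S = 78.75): V_u = 1/1.02·[0.8500·0.0000 + 0.1500·0.0000] = 0.0000
Node d (S = 63.75): V_d = 1/1.02·[0.8500·0.0000 + 0.1500·9.8125] = 1.4430
Node 0 (S = 75): V_0 = 1/1.02·[0.8500·0.0000 + 0.1500·1.4430] = 0.2122

£0.21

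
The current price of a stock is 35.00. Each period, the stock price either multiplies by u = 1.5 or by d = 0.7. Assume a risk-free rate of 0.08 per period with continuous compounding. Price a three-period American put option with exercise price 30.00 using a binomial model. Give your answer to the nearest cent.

Risk-neutral probability p = (e^0.08 − 0.7)/(1.5 − 0.7) = 0.3833/0.8000 = 0.4791
Terminal stock prices: S_uuu = 118.1, S_uud = 55.12, S_udd = 25.72, S_ddd = 12
Terminal payoffs (K − S): max(-88.12, 0) = 0, max(-25.12, 0) = 0, max(4.275, 0) = 4.275, max(18, 0) = 18
Node uu (S = 78.75): continuation = e^(−0.08)·[0.4791·0.0000 + 0.5209·0.0000] = 0.0000; exercise value = 0.0000 ≤ continuation, so V_uu = 0.0000
Node ud (S = 36.75): continuation = e^(−0.08)·[0.4791·0.0000 + 0.5209·4.2750] = 2.0556; exercise value = 0.0000 ≤ continuation, so V_ud = 2.0556
Node dd (S = 17.15): continuation = e^(−0.08)·[0.4791·4.2750 + 0.5209·17.9950] = 10.5435; exercise value = 12.8500 > continuation, so V_dd = 12.8500 (exercise)
Node u (S = 52.5): continuation = e^(−0.08)·[0.4791·0.0000 + 0.5209·2.0556] = 0.9884; exercise value = 0.0000 ≤ continuation, so V_u = 0.9884
Node d (S = 24.5): continuation = e^(−0.08)·[0.4791·2.0556 + 0.5209·12.8500] = 7.0880; exercise value = 5.5000 ≤ continuation, so V_d = 7.0880
Node 0 (S = 35): continuation = e^(−0.08)·[0.4791·0.9884 + 0.5209·7.0880] = 3.8454; exercise value = 0.0000 ≤ continuation, so V_0 = 3.8454

3.85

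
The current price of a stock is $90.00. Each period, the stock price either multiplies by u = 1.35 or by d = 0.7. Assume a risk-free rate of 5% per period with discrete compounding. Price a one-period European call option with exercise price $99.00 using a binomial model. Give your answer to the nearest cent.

Risk-neutral probability p = (1 + 0.05 − 0.7)/(1.35 − 0.7) = 0.3500/0.6500 = 0.5385
Terminal stock prices: S_u = 121.5, S_d = 63
Terminal payoffs (S − K): max(22.5, 0) = 22.5, max(-36, 0) = 0
Node 0 (S = 90): V_0 = 1/1.05·[0.5385·22.5000 + 0.4615·0.0000] = 11.5385

$11.54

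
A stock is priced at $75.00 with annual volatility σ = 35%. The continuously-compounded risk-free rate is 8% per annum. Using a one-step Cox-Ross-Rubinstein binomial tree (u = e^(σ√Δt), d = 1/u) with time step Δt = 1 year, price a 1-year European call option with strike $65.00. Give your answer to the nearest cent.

$20.27

CRR parameters: u = e^(σ√Δt) = e^(0.35·√1) = 1.4191, d = 1/u = 0.7047
Per-period rate: rΔt = 0.08·1 = 0.08, so R = e^0.08 = 1.0833
Risk-neutral probability p = (e^0.08 − 0.7047)/(1.4191 − 0.7047) = 0.3786/0.7144 = 0.5300
Terminal stock prices: S_u = 106.4, S_d = 52.85
Terminal payoffs (S − K): max(41.43, 0) = 41.43, max(-12.15, 0) = 0
Node 0 (S = 75): V_0 = e^(−0.08)·[0.5300·41.4301 + 0.4700·0.0000] = 20.2685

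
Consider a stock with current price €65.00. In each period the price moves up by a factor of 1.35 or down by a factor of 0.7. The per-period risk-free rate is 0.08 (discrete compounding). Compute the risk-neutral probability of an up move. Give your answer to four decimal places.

Risk-neutral probability p = (1 + 0.08 − 0.7)/(1.35 − 0.7) = 0.3800/0.6500 = 0.5846

p = 0.5846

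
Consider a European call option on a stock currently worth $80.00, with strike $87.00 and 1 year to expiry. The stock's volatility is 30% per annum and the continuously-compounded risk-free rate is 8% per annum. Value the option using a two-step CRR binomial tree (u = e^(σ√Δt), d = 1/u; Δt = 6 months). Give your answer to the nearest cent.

$9.59

CRR parameters: u = e^(σ√Δt) = e^(0.3·√0.5) = 1.2363, d = 1/u = 0.8089
Per-period rate: rΔt = 0.08·0.5 = 0.04, so R = e^0.04 = 1.0408
Risk-neutral probability p = (e^0.04 − 0.8089)/(1.2363 − 0.8089) = 0.2320/0.4275 = 0.5426
Terminal stock prices: S_uu = 122.3, S_ud = 80, S_dd = 52.34
Terminal payoffs (S − K): max(35.28, 0) = 35.28, max(-7, 0) = 0, max(-34.66, 0) = 0
Node u (S = 98.9): V_u = e^(−0.04)·[0.5426·35.2772 + 0.4574·0.0000] = 18.3922
Node d (S = 64.71): V_d = e^(−0.04)·[0.5426·0.0000 + 0.4574·0.0000] = 0.0000
Node 0 (S = 80): V_0 = e^(−0.04)·[0.5426·18.3922 + 0.4574·0.0000] = 9.5890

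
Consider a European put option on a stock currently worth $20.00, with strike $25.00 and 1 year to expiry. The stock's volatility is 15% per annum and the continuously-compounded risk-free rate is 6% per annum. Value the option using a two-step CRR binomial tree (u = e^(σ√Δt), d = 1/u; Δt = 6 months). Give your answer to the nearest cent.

$3.54

CRR parameters: u = e^(σ√Δt) = e^(0.15·√0.5) = 1.1119, d = 1/u = 0.8994
Per-period rate: rΔt = 0.06·0.5 = 0.03, so R = e^0.03 = 1.0305
Risk-neutral probability p = (e^0.03 − 0.8994)/(1.1119 − 0.8994) = 0.1311/0.2125 = 0.6168
Terminal stock prices: S_uu = 24.73, S_ud = 20, S_dd = 16.18
Terminal payoffs (K − S): max(0.2738, 0) = 0.2738, max(5, 0) = 5, max(8.823, 0) = 8.823
Node u (S = 22.24): V_u = e^(−0.03)·[0.6168·0.2738 + 0.3832·5.0000] = 2.0232
Node d (S = 17.99): V_d = e^(−0.03)·[0.6168·5.0000 + 0.3832·8.8228] = 6.2738
Node 0 (S = 20): V_0 = e^(−0.03)·[0.6168·2.0232 + 0.3832·6.2738] = 3.5441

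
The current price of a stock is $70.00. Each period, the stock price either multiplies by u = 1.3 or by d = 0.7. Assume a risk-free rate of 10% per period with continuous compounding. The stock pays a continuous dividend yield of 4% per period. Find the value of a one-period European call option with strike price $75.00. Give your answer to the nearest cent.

$8.73

Per-period risk-free factor R = e^0.1 = 1.1052; dividend-adjusted growth = e^(0.1−0.04) = 1.0618.
Risk-neutral probability p = (1.0618 − 0.7)/(1.3 − 0.7) = 0.3618/0.6000 = 0.6031
Terminal stock prices: S_u = 91, S_d = 49
Terminal payoffs (S − K): max(16, 0) = 16, max(-26, 0) = 0
Node 0 (S = 70): V_0 = e^(−0.1)·[0.6031·16.0000 + 0.3969·0.0000] = 8.7308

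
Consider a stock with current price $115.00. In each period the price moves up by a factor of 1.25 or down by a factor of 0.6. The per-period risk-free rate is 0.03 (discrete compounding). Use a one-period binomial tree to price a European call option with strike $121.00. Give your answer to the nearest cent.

Risk-neutral probability p = (1 + 0.03 − 0.6)/(1.25 − 0.6) = 0.4300/0.6500 = 0.6615
Terminal stock prices: S_u = 143.8, S_d = 69
Terminal payoffs (S − K): max(22.75, 0) = 22.75, max(-52, 0) = 0
Node 0 (S = 115): V_0 = 1/1.03·[0.6615·22.7500 + 0.3385·0.0000] = 14.6117

$14.61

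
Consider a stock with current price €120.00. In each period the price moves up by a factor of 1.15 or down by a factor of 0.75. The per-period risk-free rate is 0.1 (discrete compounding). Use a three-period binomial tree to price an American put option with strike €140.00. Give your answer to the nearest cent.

€20.00

Risk-neutral probability p = (1 + 0.1 − 0.75)/(1.15 − 0.75) = 0.3500/0.4000 = 0.8750
Terminal stock prices: S_uuu = 182.5, S_uud = 119, S_udd = 77.62, S_ddd = 50.62
Terminal payoffs (K − S): max(-42.5, 0) = 0, max(20.98, 0) = 20.98, max(62.38, 0) = 62.38, max(89.38, 0) = 89.38
Node uu (S = 158.7): continuation = 1/1.1·[0.8750·0.0000 + 0.1250·20.9750] = 2.3835; exercise value = 0.0000 ≤ continuation, so V_uu = 2.3835
Node ud (S = 103.5): continuation = 1/1.1·[0.8750·20.9750 + 0.1250·62.3750] = 23.7727; exercise value = 36.5000 > continuation, so V_ud = 36.5000 (exercise)
Node dd (S = 67.5): continuation = 1/1.1·[0.8750·62.3750 + 0.1250·89.3750] = 59.7727; exercise value = 72.5000 > continuation, so V_dd = 72.5000 (exercise)
Node u (S = 138): continuation = 1/1.1·[0.8750·2.3835 + 0.1250·36.5000] = 6.0437; exercise value = 2.0000 ≤ continuation, so V_u = 6.0437
Node d (S = 90): continuation = 1/1.1·[0.8750·36.5000 + 0.1250·72.5000] = 37.2727; exercise value = 50.0000 > continuation, so V_d = 50.0000 (exercise)
Node 0 (S = 120): continuation = 1/1.1·[0.8750·6.0437 + 0.1250·50.0000] = 10.4893; exercise value = 20.0000 > continuation, so V_0 = 20.0000 (exercise)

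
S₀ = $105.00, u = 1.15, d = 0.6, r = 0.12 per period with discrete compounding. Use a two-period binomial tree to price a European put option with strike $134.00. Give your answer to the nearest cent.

Risk-neutral probability p = (1 + 0.12 − 0.6)/(1.15 − 0.6) = 0.5200/0.5500 = 0.9455
Terminal stock prices: S_uu = 138.9, S_ud = 72.45, S_dd = 37.8
Terminal payoffs (K − S): max(-4.862, 0) = 0, max(61.55, 0) = 61.55, max(96.2, 0) = 96.2
Node u (S = 120.7): V_u = 1/1.12·[0.9455·0.0000 + 0.0545·61.5500] = 2.9976
Node d (S = 63): V_d = 1/1.12·[0.9455·61.5500 + 0.0545·96.2000] = 56.6429
Node 0 (S = 105): V_0 = 1/1.12·[0.9455·2.9976 + 0.0545·56.6429] = 5.2890

$5.29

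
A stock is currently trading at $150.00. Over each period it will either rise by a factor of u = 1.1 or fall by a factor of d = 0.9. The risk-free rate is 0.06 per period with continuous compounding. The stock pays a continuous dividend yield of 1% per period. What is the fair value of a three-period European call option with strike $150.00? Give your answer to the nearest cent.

Per-period risk-free factor R = e^0.06 = 1.0618; dividend-adjusted growth = e^(0.06−0.01) = 1.0513.
Risk-neutral probability p = (1.0513 − 0.9)/(1.1 − 0.9) = 0.1513/0.2000 = 0.7564
Terminal stock prices: S_uuu = 199.7, S_uud = 163.4, S_udd = 133.7, S_ddd = 109.4
Terminal payoffs (S − K): max(49.65, 0) = 49.65, max(13.35, 0) = 13.35, max(-16.35, 0) = 0, max(-40.65, 0) = 0
Node uu (S = 181.5): V_uu = e^(−0.06)·[0.7564·49.6500 + 0.2436·13.3500] = 38.4294
Node ud (S = 148.5): V_ud = e^(−0.06)·[0.7564·13.3500 + 0.2436·0.0000] = 9.5093
Node dd (S = 121.5): V_dd = e^(−0.06)·[0.7564·0.0000 + 0.2436·0.0000] = 0.0000
Node u (S = 165): V_u = e^(−0.06)·[0.7564·38.4294 + 0.2436·9.5093] = 29.5555
Node d (S = 135): V_d = e^(−0.06)·[0.7564·9.5093 + 0.2436·0.0000] = 6.7736
Node 0 (S = 150): V_0 = e^(−0.06)·[0.7564·29.5555 + 0.2436·6.7736] = 22.6069

$22.61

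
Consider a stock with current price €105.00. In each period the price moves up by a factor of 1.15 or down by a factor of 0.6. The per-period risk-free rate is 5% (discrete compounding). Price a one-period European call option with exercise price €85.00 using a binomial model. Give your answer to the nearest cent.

€27.86

Risk-neutral probability p = (1 + 0.05 − 0.6)/(1.15 − 0.6) = 0.4500/0.5500 = 0.8182
Terminal stock prices: S_u = 120.7, S_d = 63
Terminal payoffs (S − K): max(35.75, 0) = 35.75, max(-22, 0) = 0
Node 0 (S = 105): V_0 = 1/1.05·[0.8182·35.7500 + 0.1818·0.0000] = 27.8571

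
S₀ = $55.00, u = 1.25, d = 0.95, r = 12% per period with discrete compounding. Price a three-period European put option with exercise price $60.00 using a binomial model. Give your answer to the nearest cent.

Risk-neutral probability p = (1 + 0.12 − 0.95)/(1.25 − 0.95) = 0.1700/0.3000 = 0.5667
Terminal stock prices: S_uuu = 107.4, S_uud = 81.64, S_udd = 62.05, S_ddd = 47.16
Terminal payoffs (K − S): max(-47.42, 0) = 0, max(-21.64, 0) = 0, max(-2.047, 0) = 0, max(12.84, 0) = 12.84
Node uu (S = 85.94): V_uu = 1/1.12·[0.5667·0.0000 + 0.4333·0.0000] = 0.0000
Node ud (S = 65.31): V_ud = 1/1.12·[0.5667·0.0000 + 0.4333·0.0000] = 0.0000
Node dd (S = 49.64): V_dd = 1/1.12·[0.5667·0.0000 + 0.4333·12.8444] = 4.9695
Node u (S = 68.75): V_u = 1/1.12·[0.5667·0.0000 + 0.4333·0.0000] = 0.0000
Node d (S = 52.25): V_d = 1/1.12·[0.5667·0.0000 + 0.4333·4.9695] = 1.9227
Node 0 (S = 55): V_0 = 1/1.12·[0.5667·0.0000 + 0.4333·1.9227] = 0.7439

$0.74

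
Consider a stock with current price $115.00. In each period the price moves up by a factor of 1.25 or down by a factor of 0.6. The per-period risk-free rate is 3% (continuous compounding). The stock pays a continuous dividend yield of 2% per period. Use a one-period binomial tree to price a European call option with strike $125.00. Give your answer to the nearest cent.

Per-period risk-free factor R = e^0.03 = 1.0305; dividend-adjusted growth = e^(0.03−0.02) = 1.0101.
Risk-neutral probability p = (1.0101 − 0.6)/(1.25 − 0.6) = 0.4101/0.6500 = 0.6308
Terminal stock prices: S_u = 143.8, S_d = 69
Terminal payoffs (S − K): max(18.75, 0) = 18.75, max(-56, 0) = 0
Node 0 (S = 115): V_0 = e^(−0.03)·[0.6308·18.7500 + 0.3692·0.0000] = 11.4788

$11.48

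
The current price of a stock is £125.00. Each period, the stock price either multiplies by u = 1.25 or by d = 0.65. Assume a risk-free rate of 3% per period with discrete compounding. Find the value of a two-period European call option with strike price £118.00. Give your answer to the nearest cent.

Risk-neutral probability p = (1 + 0.03 − 0.65)/(1.25 − 0.65) = 0.3800/0.6000 = 0.6333
Terminal stock prices: S_uu = 195.3, S_ud = 101.6, S_dd = 52.81
Terminal payoffs (S − K): max(77.31, 0) = 77.31, max(-16.44, 0) = 0, max(-65.19, 0) = 0
Node u (S = 156.2): V_u = 1/1.03·[0.6333·77.3125 + 0.3667·0.0000] = 47.5384
Node d (S = 81.25): V_d = 1/1.03·[0.6333·0.0000 + 0.3667·0.0000] = 0.0000
Node 0 (S = 125): V_0 = 1/1.03·[0.6333·47.5384 + 0.3667·0.0000] = 29.2308

£29.23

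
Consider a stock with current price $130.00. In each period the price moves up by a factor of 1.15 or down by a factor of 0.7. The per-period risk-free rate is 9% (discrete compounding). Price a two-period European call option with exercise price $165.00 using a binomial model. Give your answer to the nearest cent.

$4.38

Risk-neutral probability p = (1 + 0.09 − 0.7)/(1.15 − 0.7) = 0.3900/0.4500 = 0.8667
Terminal stock prices: S_uu = 171.9, S_ud = 104.6, S_dd = 63.7
Terminal payoffs (S − K): max(6.925, 0) = 6.925, max(-60.35, 0) = 0, max(-101.3, 0) = 0
Node u (S = 149.5): V_u = 1/1.09·[0.8667·6.9250 + 0.1333·0.0000] = 5.5061
Node d (S = 91): V_d = 1/1.09·[0.8667·0.0000 + 0.1333·0.0000] = 0.0000
Node 0 (S = 130): V_0 = 1/1.09·[0.8667·5.5061 + 0.1333·0.0000] = 4.3780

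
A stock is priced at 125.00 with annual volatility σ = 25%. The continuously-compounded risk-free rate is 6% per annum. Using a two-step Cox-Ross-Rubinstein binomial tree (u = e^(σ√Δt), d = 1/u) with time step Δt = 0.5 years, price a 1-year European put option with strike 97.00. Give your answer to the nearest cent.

CRR parameters: u = e^(σ√Δt) = e^(0.25·√0.5) = 1.1934, d = 1/u = 0.8380
Per-period rate: rΔt = 0.06·0.5 = 0.03, so R = e^0.03 = 1.0305
Risk-neutral probability p = (e^0.03 − 0.8380)/(1.1934 − 0.8380) = 0.1925/0.3554 = 0.5416
Terminal stock prices: S_uu = 178, S_ud = 125, S_dd = 87.77
Terminal payoffs (K − S): max(-81.01, 0) = 0, max(-28, 0) = 0, max(9.226, 0) = 9.226
Node u (S = 149.2): V_u = e^(−0.03)·[0.5416·0.0000 + 0.4584·0.0000] = 0.0000
Node d (S = 104.7): V_d = e^(−0.03)·[0.5416·0.0000 + 0.4584·9.2264] = 4.1043
Node 0 (S = 125): V_0 = e^(−0.03)·[0.5416·0.0000 + 0.4584·4.1043] = 1.8258

1.83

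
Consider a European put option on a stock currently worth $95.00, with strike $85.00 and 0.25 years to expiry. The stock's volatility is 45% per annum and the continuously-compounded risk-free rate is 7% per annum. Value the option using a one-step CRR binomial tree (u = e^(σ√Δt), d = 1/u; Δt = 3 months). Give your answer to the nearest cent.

$4.64

CRR parameters: u = e^(σ√Δt) = e^(0.45·√0.25) = 1.2523, d = 1/u = 0.7985
Per-period rate: rΔt = 0.07·0.25 = 0.0175, so R = e^0.0175 = 1.0177
Risk-neutral probability p = (e^0.0175 − 0.7985)/(1.2523 − 0.7985) = 0.2191/0.4538 = 0.4829
Terminal stock prices: S_u = 119, S_d = 75.86
Terminal payoffs (K − S): max(-33.97, 0) = 0, max(9.141, 0) = 9.141
Node 0 (S = 95): V_0 = e^(−0.0175)·[0.4829·0.0000 + 0.5171·9.1410] = 4.6449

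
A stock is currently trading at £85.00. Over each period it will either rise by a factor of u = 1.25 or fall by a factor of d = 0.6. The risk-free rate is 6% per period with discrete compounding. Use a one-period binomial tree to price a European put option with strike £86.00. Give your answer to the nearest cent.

£9.65

Risk-neutral probability p = (1 + 0.06 − 0.6)/(1.25 − 0.6) = 0.4600/0.6500 = 0.7077
Terminal stock prices: S_u = 106.2, S_d = 51
Terminal payoffs (K − S): max(-20.25, 0) = 0, max(35, 0) = 35
Node 0 (S = 85): V_0 = 1/1.06·[0.7077·0.0000 + 0.2923·35.0000] = 9.6517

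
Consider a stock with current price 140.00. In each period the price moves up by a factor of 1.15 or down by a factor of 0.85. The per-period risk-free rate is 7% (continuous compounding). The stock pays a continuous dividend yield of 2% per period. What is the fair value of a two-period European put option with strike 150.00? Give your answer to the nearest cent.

9.65

Per-period risk-free factor R = e^0.07 = 1.0725; dividend-adjusted growth = e^(0.07−0.02) = 1.0513.
Risk-neutral probability p = (1.0513 − 0.85)/(1.15 − 0.85) = 0.2013/0.3000 = 0.6709
Terminal stock prices: S_uu = 185.1, S_ud = 136.8, S_dd = 101.1
Terminal payoffs (K − S): max(-35.15, 0) = 0, max(13.15, 0) = 13.15, max(48.85, 0) = 48.85
Node u (S = 161): V_u = e^(−0.07)·[0.6709·0.0000 + 0.3291·13.1500] = 4.0350
Node d (S = 119): V_d = e^(−0.07)·[0.6709·13.1500 + 0.3291·48.8500] = 23.2154
Node 0 (S = 140): V_0 = e^(−0.07)·[0.6709·4.0350 + 0.3291·23.2154] = 9.6477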